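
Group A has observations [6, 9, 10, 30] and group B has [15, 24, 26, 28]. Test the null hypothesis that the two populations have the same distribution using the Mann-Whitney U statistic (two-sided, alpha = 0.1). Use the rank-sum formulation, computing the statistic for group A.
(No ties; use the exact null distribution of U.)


Step 1: Combine and sort all 8 observations; assign midranks.
sorted (value, group): (6,X), (9,X), (10,X), (15,Y), (24,Y), (26,Y), (28,Y), (30,X)
ranks: 6->1, 9->2, 10->3, 15->4, 24->5, 26->6, 28->7, 30->8
Step 2: Rank sum for X: R1 = 1 + 2 + 3 + 8 = 14.
Step 3: U_X = R1 - n1(n1+1)/2 = 14 - 4*5/2 = 14 - 10 = 4.
       U_Y = n1*n2 - U_X = 16 - 4 = 12.
Step 4: No ties, so the exact null distribution of U (based on enumerating the C(8,4) = 70 equally likely rank assignments) gives the two-sided p-value.
Step 5: p-value = 0.342857; compare to alpha = 0.1. fail to reject H0.

U_X = 4, p = 0.342857, fail to reject H0 at alpha = 0.1.


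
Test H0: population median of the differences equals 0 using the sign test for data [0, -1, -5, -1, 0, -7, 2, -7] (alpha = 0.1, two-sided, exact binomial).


Step 1: Discard zero differences. Original n = 8; n_eff = number of nonzero differences = 6.
Nonzero differences (with sign): -1, -5, -1, -7, +2, -7
Step 2: Count signs: positive = 1, negative = 5.
Step 3: Under H0: P(positive) = 0.5, so the number of positives S ~ Bin(6, 0.5).
Step 4: Two-sided exact p-value = sum of Bin(6,0.5) probabilities at or below the observed probability = 0.218750.
Step 5: alpha = 0.1. fail to reject H0.

n_eff = 6, pos = 1, neg = 5, p = 0.218750, fail to reject H0.


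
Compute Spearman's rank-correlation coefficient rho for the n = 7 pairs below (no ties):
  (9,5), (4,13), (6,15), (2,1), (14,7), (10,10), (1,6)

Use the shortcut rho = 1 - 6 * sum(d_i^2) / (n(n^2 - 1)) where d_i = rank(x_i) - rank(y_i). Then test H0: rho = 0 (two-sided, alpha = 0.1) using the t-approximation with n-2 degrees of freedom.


Step 1: Rank x and y separately (midranks; no ties here).
rank(x): 9->5, 4->3, 6->4, 2->2, 14->7, 10->6, 1->1
rank(y): 5->2, 13->6, 15->7, 1->1, 7->4, 10->5, 6->3
Step 2: d_i = R_x(i) - R_y(i); compute d_i^2.
  (5-2)^2=9, (3-6)^2=9, (4-7)^2=9, (2-1)^2=1, (7-4)^2=9, (6-5)^2=1, (1-3)^2=4
sum(d^2) = 42.
Step 3: rho = 1 - 6*42 / (7*(7^2 - 1)) = 1 - 252/336 = 0.250000.
Step 4: Under H0, t = rho * sqrt((n-2)/(1-rho^2)) = 0.5774 ~ t(5).
Step 5: Two-sided p-value from the t-distribution with 5 df = 0.588724.
Step 6: alpha = 0.1. fail to reject H0.

rho = 0.2500, p = 0.588724, fail to reject H0 at alpha = 0.1.


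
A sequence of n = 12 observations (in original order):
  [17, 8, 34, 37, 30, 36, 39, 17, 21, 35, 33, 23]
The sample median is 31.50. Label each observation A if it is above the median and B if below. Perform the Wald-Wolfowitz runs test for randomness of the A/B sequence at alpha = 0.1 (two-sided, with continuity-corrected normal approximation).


Step 1: Compute median = 31.50; label A = above, B = below.
Labels in order: BBAABAABBAAB  (n_A = 6, n_B = 6)
Step 2: Count runs R = 7.
Step 3: Under H0 (random ordering), E[R] = 2*n_A*n_B/(n_A+n_B) + 1 = 2*6*6/12 + 1 = 7.0000.
        Var[R] = 2*n_A*n_B*(2*n_A*n_B - n_A - n_B) / ((n_A+n_B)^2 * (n_A+n_B-1)) = 4320/1584 = 2.7273.
        SD[R] = 1.6514.
Step 4: R = E[R], so z = 0 with no continuity correction.
Step 5: Two-sided p-value via normal approximation = 2*(1 - Phi(|z|)) = 1.000000.
Step 6: alpha = 0.1. fail to reject H0.

R = 7, z = 0.0000, p = 1.000000, fail to reject H0.


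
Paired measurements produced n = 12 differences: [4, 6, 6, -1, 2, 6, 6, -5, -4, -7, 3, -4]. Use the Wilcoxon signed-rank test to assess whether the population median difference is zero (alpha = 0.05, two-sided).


Step 1: Drop any zero differences (none here) and take |d_i|.
|d| = [4, 6, 6, 1, 2, 6, 6, 5, 4, 7, 3, 4]
Step 2: Midrank |d_i| (ties get averaged ranks).
ranks: |4|->5, |6|->9.5, |6|->9.5, |1|->1, |2|->2, |6|->9.5, |6|->9.5, |5|->7, |4|->5, |7|->12, |3|->3, |4|->5
Step 3: Attach original signs; sum ranks with positive sign and with negative sign.
W+ = 5 + 9.5 + 9.5 + 2 + 9.5 + 9.5 + 3 = 48
W- = 1 + 7 + 5 + 12 + 5 = 30
(Check: W+ + W- = 78 should equal n(n+1)/2 = 78.)
Step 4: Test statistic W = min(W+, W-) = 30.
Step 5: Ties in |d|, so use the tie-corrected normal approximation.
        E[W] = n(n+1)/4 = 12*13/4 = 39.
        Tie groups: |d|=4 (t=3), |d|=6 (t=4); sum(t^3 - t) = 84.
        Var[W] = n(n+1)(2n+1)/24 - sum(t^3-t)/48 = 3900/24 - 84/48 = 160.75.
        z = (W - E[W]) / sqrt(Var[W]) = (30 - 39) / 12.6787 = -0.7099.
        Two-sided p = 2*Phi(z) = 0.477797.
Step 6: alpha = 0.05. fail to reject H0.

W+ = 48, W- = 30, W = min = 30, p = 0.477797, fail to reject H0.


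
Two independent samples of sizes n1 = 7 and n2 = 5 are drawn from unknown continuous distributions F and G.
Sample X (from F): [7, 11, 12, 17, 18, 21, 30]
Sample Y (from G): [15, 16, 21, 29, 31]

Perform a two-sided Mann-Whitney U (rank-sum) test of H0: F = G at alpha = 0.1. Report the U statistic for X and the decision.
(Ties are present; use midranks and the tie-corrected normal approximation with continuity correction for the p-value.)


Step 1: Combine and sort all 12 observations; assign midranks.
sorted (value, group): (7,X), (11,X), (12,X), (15,Y), (16,Y), (17,X), (18,X), (21,X), (21,Y), (29,Y), (30,X), (31,Y)
ranks: 7->1, 11->2, 12->3, 15->4, 16->5, 17->6, 18->7, 21->8.5, 21->8.5, 29->10, 30->11, 31->12
Step 2: Rank sum for X: R1 = 1 + 2 + 3 + 6 + 7 + 8.5 + 11 = 38.5.
Step 3: U_X = R1 - n1(n1+1)/2 = 38.5 - 7*8/2 = 38.5 - 28 = 10.5.
       U_Y = n1*n2 - U_X = 35 - 10.5 = 24.5.
Step 4: Ties are present, so use the tie-corrected normal approximation (with continuity correction) for the p-value.
Step 5: p-value = 0.290307; compare to alpha = 0.1. fail to reject H0.

U_X = 10.5, p = 0.290307, fail to reject H0 at alpha = 0.1.


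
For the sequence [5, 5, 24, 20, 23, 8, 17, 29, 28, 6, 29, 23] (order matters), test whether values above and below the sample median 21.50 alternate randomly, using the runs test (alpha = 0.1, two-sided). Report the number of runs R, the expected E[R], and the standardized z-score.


Step 1: Compute median = 21.50; label A = above, B = below.
Labels in order: BBABABBAABAA  (n_A = 6, n_B = 6)
Step 2: Count runs R = 8.
Step 3: Under H0 (random ordering), E[R] = 2*n_A*n_B/(n_A+n_B) + 1 = 2*6*6/12 + 1 = 7.0000.
        Var[R] = 2*n_A*n_B*(2*n_A*n_B - n_A - n_B) / ((n_A+n_B)^2 * (n_A+n_B-1)) = 4320/1584 = 2.7273.
        SD[R] = 1.6514.
Step 4: Continuity-corrected z = (R - 0.5 - E[R]) / SD[R] = (8 - 0.5 - 7.0000) / 1.6514 = 0.3028.
Step 5: Two-sided p-value via normal approximation = 2*(1 - Phi(|z|)) = 0.762069.
Step 6: alpha = 0.1. fail to reject H0.

R = 8, z = 0.3028, p = 0.762069, fail to reject H0.


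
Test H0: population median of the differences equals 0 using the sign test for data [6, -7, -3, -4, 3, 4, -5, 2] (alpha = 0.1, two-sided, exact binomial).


Step 1: Discard zero differences. Original n = 8; n_eff = number of nonzero differences = 8.
Nonzero differences (with sign): +6, -7, -3, -4, +3, +4, -5, +2
Step 2: Count signs: positive = 4, negative = 4.
Step 3: Under H0: P(positive) = 0.5, so the number of positives S ~ Bin(8, 0.5).
Step 4: Two-sided exact p-value = sum of Bin(8,0.5) probabilities at or below the observed probability = 1.000000.
Step 5: alpha = 0.1. fail to reject H0.

n_eff = 8, pos = 4, neg = 4, p = 1.000000, fail to reject H0.


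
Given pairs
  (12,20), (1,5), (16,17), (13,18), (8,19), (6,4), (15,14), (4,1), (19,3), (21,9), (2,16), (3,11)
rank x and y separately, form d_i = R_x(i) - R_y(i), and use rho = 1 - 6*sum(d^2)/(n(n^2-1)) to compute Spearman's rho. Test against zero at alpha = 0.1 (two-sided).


Step 1: Rank x and y separately (midranks; no ties here).
rank(x): 12->7, 1->1, 16->10, 13->8, 8->6, 6->5, 15->9, 4->4, 19->11, 21->12, 2->2, 3->3
rank(y): 20->12, 5->4, 17->9, 18->10, 19->11, 4->3, 14->7, 1->1, 3->2, 9->5, 16->8, 11->6
Step 2: d_i = R_x(i) - R_y(i); compute d_i^2.
  (7-12)^2=25, (1-4)^2=9, (10-9)^2=1, (8-10)^2=4, (6-11)^2=25, (5-3)^2=4, (9-7)^2=4, (4-1)^2=9, (11-2)^2=81, (12-5)^2=49, (2-8)^2=36, (3-6)^2=9
sum(d^2) = 256.
Step 3: rho = 1 - 6*256 / (12*(12^2 - 1)) = 1 - 1536/1716 = 0.104895.
Step 4: Under H0, t = rho * sqrt((n-2)/(1-rho^2)) = 0.3335 ~ t(10).
Step 5: Two-sided p-value from the t-distribution with 10 df = 0.745609.
Step 6: alpha = 0.1. fail to reject H0.

rho = 0.1049, p = 0.745609, fail to reject H0 at alpha = 0.1.


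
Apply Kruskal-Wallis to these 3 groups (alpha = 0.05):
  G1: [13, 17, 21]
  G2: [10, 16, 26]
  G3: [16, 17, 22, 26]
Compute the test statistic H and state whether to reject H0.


Step 1: Combine all N = 10 observations and assign midranks.
sorted (value, group, rank): (10,G2,1), (13,G1,2), (16,G2,3.5), (16,G3,3.5), (17,G1,5.5), (17,G3,5.5), (21,G1,7), (22,G3,8), (26,G2,9.5), (26,G3,9.5)
Step 2: Sum ranks within each group.
R_1 = 14.5 (n_1 = 3)
R_2 = 14 (n_2 = 3)
R_3 = 26.5 (n_3 = 4)
Step 3: H = 12/(N(N+1)) * sum(R_i^2/n_i) - 3(N+1)
     = 12/(10*11) * (14.5^2/3 + 14^2/3 + 26.5^2/4) - 3*11
     = 0.109091 * 310.979 - 33
     = 0.925000.
Step 4: Ties present; correction factor C = 1 - 18/(10^3 - 10) = 0.981818. Corrected H = 0.925000 / 0.981818 = 0.942130.
Step 5: Under H0, H ~ chi^2(2); p-value = 0.624337.
Step 6: alpha = 0.05. fail to reject H0.

H = 0.9421, df = 2, p = 0.624337, fail to reject H0.


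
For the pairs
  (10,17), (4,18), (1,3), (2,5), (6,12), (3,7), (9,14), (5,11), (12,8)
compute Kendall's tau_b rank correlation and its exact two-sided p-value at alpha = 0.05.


Step 1: Enumerate the 36 unordered pairs (i,j) with i<j and classify each by sign(x_j-x_i) * sign(y_j-y_i).
  (1,2):dx=-6,dy=+1->D; (1,3):dx=-9,dy=-14->C; (1,4):dx=-8,dy=-12->C; (1,5):dx=-4,dy=-5->C
  (1,6):dx=-7,dy=-10->C; (1,7):dx=-1,dy=-3->C; (1,8):dx=-5,dy=-6->C; (1,9):dx=+2,dy=-9->D
  (2,3):dx=-3,dy=-15->C; (2,4):dx=-2,dy=-13->C; (2,5):dx=+2,dy=-6->D; (2,6):dx=-1,dy=-11->C
  (2,7):dx=+5,dy=-4->D; (2,8):dx=+1,dy=-7->D; (2,9):dx=+8,dy=-10->D; (3,4):dx=+1,dy=+2->C
  (3,5):dx=+5,dy=+9->C; (3,6):dx=+2,dy=+4->C; (3,7):dx=+8,dy=+11->C; (3,8):dx=+4,dy=+8->C
  (3,9):dx=+11,dy=+5->C; (4,5):dx=+4,dy=+7->C; (4,6):dx=+1,dy=+2->C; (4,7):dx=+7,dy=+9->C
  (4,8):dx=+3,dy=+6->C; (4,9):dx=+10,dy=+3->C; (5,6):dx=-3,dy=-5->C; (5,7):dx=+3,dy=+2->C
  (5,8):dx=-1,dy=-1->C; (5,9):dx=+6,dy=-4->D; (6,7):dx=+6,dy=+7->C; (6,8):dx=+2,dy=+4->C
  (6,9):dx=+9,dy=+1->C; (7,8):dx=-4,dy=-3->C; (7,9):dx=+3,dy=-6->D; (8,9):dx=+7,dy=-3->D
Step 2: C = 27, D = 9, total pairs = 36.
Step 3: tau = (C - D)/(n(n-1)/2) = (27 - 9)/36 = 0.500000.
Step 4: Exact two-sided p-value (enumerate n! = 362880 permutations of y under H0): p = 0.075176.
Step 5: alpha = 0.05. fail to reject H0.

tau_b = 0.5000 (C=27, D=9), p = 0.075176, fail to reject H0.


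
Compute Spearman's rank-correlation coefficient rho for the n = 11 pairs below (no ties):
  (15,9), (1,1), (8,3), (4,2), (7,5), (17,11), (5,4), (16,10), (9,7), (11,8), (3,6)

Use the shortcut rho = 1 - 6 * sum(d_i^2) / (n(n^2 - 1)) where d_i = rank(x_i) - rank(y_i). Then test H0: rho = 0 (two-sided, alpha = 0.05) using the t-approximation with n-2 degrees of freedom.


Step 1: Rank x and y separately (midranks; no ties here).
rank(x): 15->9, 1->1, 8->6, 4->3, 7->5, 17->11, 5->4, 16->10, 9->7, 11->8, 3->2
rank(y): 9->9, 1->1, 3->3, 2->2, 5->5, 11->11, 4->4, 10->10, 7->7, 8->8, 6->6
Step 2: d_i = R_x(i) - R_y(i); compute d_i^2.
  (9-9)^2=0, (1-1)^2=0, (6-3)^2=9, (3-2)^2=1, (5-5)^2=0, (11-11)^2=0, (4-4)^2=0, (10-10)^2=0, (7-7)^2=0, (8-8)^2=0, (2-6)^2=16
sum(d^2) = 26.
Step 3: rho = 1 - 6*26 / (11*(11^2 - 1)) = 1 - 156/1320 = 0.881818.
Step 4: Under H0, t = rho * sqrt((n-2)/(1-rho^2)) = 5.6097 ~ t(9).
Step 5: Two-sided p-value from the t-distribution with 9 df = 0.000330.
Step 6: alpha = 0.05. reject H0.

rho = 0.8818, p = 0.000330, reject H0 at alpha = 0.05.


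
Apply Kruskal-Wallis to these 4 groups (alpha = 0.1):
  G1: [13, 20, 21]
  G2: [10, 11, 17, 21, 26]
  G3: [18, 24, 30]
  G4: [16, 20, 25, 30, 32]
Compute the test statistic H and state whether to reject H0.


Step 1: Combine all N = 16 observations and assign midranks.
sorted (value, group, rank): (10,G2,1), (11,G2,2), (13,G1,3), (16,G4,4), (17,G2,5), (18,G3,6), (20,G1,7.5), (20,G4,7.5), (21,G1,9.5), (21,G2,9.5), (24,G3,11), (25,G4,12), (26,G2,13), (30,G3,14.5), (30,G4,14.5), (32,G4,16)
Step 2: Sum ranks within each group.
R_1 = 20 (n_1 = 3)
R_2 = 30.5 (n_2 = 5)
R_3 = 31.5 (n_3 = 3)
R_4 = 54 (n_4 = 5)
Step 3: H = 12/(N(N+1)) * sum(R_i^2/n_i) - 3(N+1)
     = 12/(16*17) * (20^2/3 + 30.5^2/5 + 31.5^2/3 + 54^2/5) - 3*17
     = 0.044118 * 1233.33 - 51
     = 3.411765.
Step 4: Ties present; correction factor C = 1 - 18/(16^3 - 16) = 0.995588. Corrected H = 3.411765 / 0.995588 = 3.426883.
Step 5: Under H0, H ~ chi^2(3); p-value = 0.330370.
Step 6: alpha = 0.1. fail to reject H0.

H = 3.4269, df = 3, p = 0.330370, fail to reject H0.


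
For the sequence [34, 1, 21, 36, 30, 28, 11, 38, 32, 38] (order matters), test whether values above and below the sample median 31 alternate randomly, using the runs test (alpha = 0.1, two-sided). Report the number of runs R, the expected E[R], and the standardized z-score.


Step 1: Compute median = 31; label A = above, B = below.
Labels in order: ABBABBBAAA  (n_A = 5, n_B = 5)
Step 2: Count runs R = 5.
Step 3: Under H0 (random ordering), E[R] = 2*n_A*n_B/(n_A+n_B) + 1 = 2*5*5/10 + 1 = 6.0000.
        Var[R] = 2*n_A*n_B*(2*n_A*n_B - n_A - n_B) / ((n_A+n_B)^2 * (n_A+n_B-1)) = 2000/900 = 2.2222.
        SD[R] = 1.4907.
Step 4: Continuity-corrected z = (R + 0.5 - E[R]) / SD[R] = (5 + 0.5 - 6.0000) / 1.4907 = -0.3354.
Step 5: Two-sided p-value via normal approximation = 2*(1 - Phi(|z|)) = 0.737316.
Step 6: alpha = 0.1. fail to reject H0.

R = 5, z = -0.3354, p = 0.737316, fail to reject H0.


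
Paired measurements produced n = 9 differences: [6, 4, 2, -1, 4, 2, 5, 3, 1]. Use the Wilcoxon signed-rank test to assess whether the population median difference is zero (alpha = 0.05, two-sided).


Step 1: Drop any zero differences (none here) and take |d_i|.
|d| = [6, 4, 2, 1, 4, 2, 5, 3, 1]
Step 2: Midrank |d_i| (ties get averaged ranks).
ranks: |6|->9, |4|->6.5, |2|->3.5, |1|->1.5, |4|->6.5, |2|->3.5, |5|->8, |3|->5, |1|->1.5
Step 3: Attach original signs; sum ranks with positive sign and with negative sign.
W+ = 9 + 6.5 + 3.5 + 6.5 + 3.5 + 8 + 5 + 1.5 = 43.5
W- = 1.5 = 1.5
(Check: W+ + W- = 45 should equal n(n+1)/2 = 45.)
Step 4: Test statistic W = min(W+, W-) = 1.5.
Step 5: Ties in |d|, so use the tie-corrected normal approximation.
        E[W] = n(n+1)/4 = 9*10/4 = 22.5.
        Tie groups: |d|=1 (t=2), |d|=2 (t=2), |d|=4 (t=2); sum(t^3 - t) = 18.
        Var[W] = n(n+1)(2n+1)/24 - sum(t^3-t)/48 = 1710/24 - 18/48 = 70.875.
        z = (W - E[W]) / sqrt(Var[W]) = (1.5 - 22.5) / 8.4187 = -2.4944.
        Two-sided p = 2*Phi(z) = 0.012616.
Step 6: alpha = 0.05. reject H0.

W+ = 43.5, W- = 1.5, W = min = 1.5, p = 0.012616, reject H0.


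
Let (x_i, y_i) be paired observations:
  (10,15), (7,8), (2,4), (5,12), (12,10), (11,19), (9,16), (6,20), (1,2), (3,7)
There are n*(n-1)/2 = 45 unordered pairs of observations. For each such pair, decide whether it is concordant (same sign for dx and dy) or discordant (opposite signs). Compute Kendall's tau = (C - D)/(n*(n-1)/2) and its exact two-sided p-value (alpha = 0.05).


Step 1: Enumerate the 45 unordered pairs (i,j) with i<j and classify each by sign(x_j-x_i) * sign(y_j-y_i).
  (1,2):dx=-3,dy=-7->C; (1,3):dx=-8,dy=-11->C; (1,4):dx=-5,dy=-3->C; (1,5):dx=+2,dy=-5->D
  (1,6):dx=+1,dy=+4->C; (1,7):dx=-1,dy=+1->D; (1,8):dx=-4,dy=+5->D; (1,9):dx=-9,dy=-13->C
  (1,10):dx=-7,dy=-8->C; (2,3):dx=-5,dy=-4->C; (2,4):dx=-2,dy=+4->D; (2,5):dx=+5,dy=+2->C
  (2,6):dx=+4,dy=+11->C; (2,7):dx=+2,dy=+8->C; (2,8):dx=-1,dy=+12->D; (2,9):dx=-6,dy=-6->C
  (2,10):dx=-4,dy=-1->C; (3,4):dx=+3,dy=+8->C; (3,5):dx=+10,dy=+6->C; (3,6):dx=+9,dy=+15->C
  (3,7):dx=+7,dy=+12->C; (3,8):dx=+4,dy=+16->C; (3,9):dx=-1,dy=-2->C; (3,10):dx=+1,dy=+3->C
  (4,5):dx=+7,dy=-2->D; (4,6):dx=+6,dy=+7->C; (4,7):dx=+4,dy=+4->C; (4,8):dx=+1,dy=+8->C
  (4,9):dx=-4,dy=-10->C; (4,10):dx=-2,dy=-5->C; (5,6):dx=-1,dy=+9->D; (5,7):dx=-3,dy=+6->D
  (5,8):dx=-6,dy=+10->D; (5,9):dx=-11,dy=-8->C; (5,10):dx=-9,dy=-3->C; (6,7):dx=-2,dy=-3->C
  (6,8):dx=-5,dy=+1->D; (6,9):dx=-10,dy=-17->C; (6,10):dx=-8,dy=-12->C; (7,8):dx=-3,dy=+4->D
  (7,9):dx=-8,dy=-14->C; (7,10):dx=-6,dy=-9->C; (8,9):dx=-5,dy=-18->C; (8,10):dx=-3,dy=-13->C
  (9,10):dx=+2,dy=+5->C
Step 2: C = 34, D = 11, total pairs = 45.
Step 3: tau = (C - D)/(n(n-1)/2) = (34 - 11)/45 = 0.511111.
Step 4: Exact two-sided p-value (enumerate n! = 3628800 permutations of y under H0): p = 0.046623.
Step 5: alpha = 0.05. reject H0.

tau_b = 0.5111 (C=34, D=11), p = 0.046623, reject H0.


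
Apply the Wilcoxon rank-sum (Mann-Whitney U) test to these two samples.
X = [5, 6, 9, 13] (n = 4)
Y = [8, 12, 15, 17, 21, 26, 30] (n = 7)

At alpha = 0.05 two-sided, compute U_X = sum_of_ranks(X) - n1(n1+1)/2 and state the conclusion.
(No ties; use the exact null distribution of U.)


Step 1: Combine and sort all 11 observations; assign midranks.
sorted (value, group): (5,X), (6,X), (8,Y), (9,X), (12,Y), (13,X), (15,Y), (17,Y), (21,Y), (26,Y), (30,Y)
ranks: 5->1, 6->2, 8->3, 9->4, 12->5, 13->6, 15->7, 17->8, 21->9, 26->10, 30->11
Step 2: Rank sum for X: R1 = 1 + 2 + 4 + 6 = 13.
Step 3: U_X = R1 - n1(n1+1)/2 = 13 - 4*5/2 = 13 - 10 = 3.
       U_Y = n1*n2 - U_X = 28 - 3 = 25.
Step 4: No ties, so the exact null distribution of U (based on enumerating the C(11,4) = 330 equally likely rank assignments) gives the two-sided p-value.
Step 5: p-value = 0.042424; compare to alpha = 0.05. reject H0.

U_X = 3, p = 0.042424, reject H0 at alpha = 0.05.


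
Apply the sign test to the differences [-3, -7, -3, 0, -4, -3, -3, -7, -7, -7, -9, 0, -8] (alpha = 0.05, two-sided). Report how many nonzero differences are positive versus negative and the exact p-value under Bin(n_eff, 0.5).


Step 1: Discard zero differences. Original n = 13; n_eff = number of nonzero differences = 11.
Nonzero differences (with sign): -3, -7, -3, -4, -3, -3, -7, -7, -7, -9, -8
Step 2: Count signs: positive = 0, negative = 11.
Step 3: Under H0: P(positive) = 0.5, so the number of positives S ~ Bin(11, 0.5).
Step 4: Two-sided exact p-value = sum of Bin(11,0.5) probabilities at or below the observed probability = 0.000977.
Step 5: alpha = 0.05. reject H0.

n_eff = 11, pos = 0, neg = 11, p = 0.000977, reject H0.


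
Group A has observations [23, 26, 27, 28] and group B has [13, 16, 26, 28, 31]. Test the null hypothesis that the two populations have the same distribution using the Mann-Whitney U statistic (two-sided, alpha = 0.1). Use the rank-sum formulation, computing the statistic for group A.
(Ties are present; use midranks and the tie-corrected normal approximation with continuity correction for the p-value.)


Step 1: Combine and sort all 9 observations; assign midranks.
sorted (value, group): (13,Y), (16,Y), (23,X), (26,X), (26,Y), (27,X), (28,X), (28,Y), (31,Y)
ranks: 13->1, 16->2, 23->3, 26->4.5, 26->4.5, 27->6, 28->7.5, 28->7.5, 31->9
Step 2: Rank sum for X: R1 = 3 + 4.5 + 6 + 7.5 = 21.
Step 3: U_X = R1 - n1(n1+1)/2 = 21 - 4*5/2 = 21 - 10 = 11.
       U_Y = n1*n2 - U_X = 20 - 11 = 9.
Step 4: Ties are present, so use the tie-corrected normal approximation (with continuity correction) for the p-value.
Step 5: p-value = 0.901705; compare to alpha = 0.1. fail to reject H0.

U_X = 11, p = 0.901705, fail to reject H0 at alpha = 0.1.


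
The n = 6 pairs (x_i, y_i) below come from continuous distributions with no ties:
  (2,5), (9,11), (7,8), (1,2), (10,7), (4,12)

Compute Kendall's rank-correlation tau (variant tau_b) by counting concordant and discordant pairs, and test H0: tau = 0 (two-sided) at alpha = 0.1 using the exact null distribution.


Step 1: Enumerate the 15 unordered pairs (i,j) with i<j and classify each by sign(x_j-x_i) * sign(y_j-y_i).
  (1,2):dx=+7,dy=+6->C; (1,3):dx=+5,dy=+3->C; (1,4):dx=-1,dy=-3->C; (1,5):dx=+8,dy=+2->C
  (1,6):dx=+2,dy=+7->C; (2,3):dx=-2,dy=-3->C; (2,4):dx=-8,dy=-9->C; (2,5):dx=+1,dy=-4->D
  (2,6):dx=-5,dy=+1->D; (3,4):dx=-6,dy=-6->C; (3,5):dx=+3,dy=-1->D; (3,6):dx=-3,dy=+4->D
  (4,5):dx=+9,dy=+5->C; (4,6):dx=+3,dy=+10->C; (5,6):dx=-6,dy=+5->D
Step 2: C = 10, D = 5, total pairs = 15.
Step 3: tau = (C - D)/(n(n-1)/2) = (10 - 5)/15 = 0.333333.
Step 4: Exact two-sided p-value (enumerate n! = 720 permutations of y under H0): p = 0.469444.
Step 5: alpha = 0.1. fail to reject H0.

tau_b = 0.3333 (C=10, D=5), p = 0.469444, fail to reject H0.


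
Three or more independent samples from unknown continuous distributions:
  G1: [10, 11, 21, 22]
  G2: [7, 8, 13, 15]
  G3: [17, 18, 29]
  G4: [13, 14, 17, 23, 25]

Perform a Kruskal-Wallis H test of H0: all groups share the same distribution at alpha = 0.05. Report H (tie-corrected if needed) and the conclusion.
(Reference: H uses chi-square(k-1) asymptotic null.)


Step 1: Combine all N = 16 observations and assign midranks.
sorted (value, group, rank): (7,G2,1), (8,G2,2), (10,G1,3), (11,G1,4), (13,G2,5.5), (13,G4,5.5), (14,G4,7), (15,G2,8), (17,G3,9.5), (17,G4,9.5), (18,G3,11), (21,G1,12), (22,G1,13), (23,G4,14), (25,G4,15), (29,G3,16)
Step 2: Sum ranks within each group.
R_1 = 32 (n_1 = 4)
R_2 = 16.5 (n_2 = 4)
R_3 = 36.5 (n_3 = 3)
R_4 = 51 (n_4 = 5)
Step 3: H = 12/(N(N+1)) * sum(R_i^2/n_i) - 3(N+1)
     = 12/(16*17) * (32^2/4 + 16.5^2/4 + 36.5^2/3 + 51^2/5) - 3*17
     = 0.044118 * 1288.35 - 51
     = 5.838787.
Step 4: Ties present; correction factor C = 1 - 12/(16^3 - 16) = 0.997059. Corrected H = 5.838787 / 0.997059 = 5.856010.
Step 5: Under H0, H ~ chi^2(3); p-value = 0.118830.
Step 6: alpha = 0.05. fail to reject H0.

H = 5.8560, df = 3, p = 0.118830, fail to reject H0.


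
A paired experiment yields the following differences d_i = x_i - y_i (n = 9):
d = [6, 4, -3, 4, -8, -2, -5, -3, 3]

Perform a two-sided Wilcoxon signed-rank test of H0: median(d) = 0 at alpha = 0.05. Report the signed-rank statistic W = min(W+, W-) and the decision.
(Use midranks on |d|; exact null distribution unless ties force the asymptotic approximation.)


Step 1: Drop any zero differences (none here) and take |d_i|.
|d| = [6, 4, 3, 4, 8, 2, 5, 3, 3]
Step 2: Midrank |d_i| (ties get averaged ranks).
ranks: |6|->8, |4|->5.5, |3|->3, |4|->5.5, |8|->9, |2|->1, |5|->7, |3|->3, |3|->3
Step 3: Attach original signs; sum ranks with positive sign and with negative sign.
W+ = 8 + 5.5 + 5.5 + 3 = 22
W- = 3 + 9 + 1 + 7 + 3 = 23
(Check: W+ + W- = 45 should equal n(n+1)/2 = 45.)
Step 4: Test statistic W = min(W+, W-) = 22.
Step 5: Ties in |d|, so use the tie-corrected normal approximation.
        E[W] = n(n+1)/4 = 9*10/4 = 22.5.
        Tie groups: |d|=3 (t=3), |d|=4 (t=2); sum(t^3 - t) = 30.
        Var[W] = n(n+1)(2n+1)/24 - sum(t^3-t)/48 = 1710/24 - 30/48 = 70.625.
        z = (W - E[W]) / sqrt(Var[W]) = (22 - 22.5) / 8.4039 = -0.0595.
        Two-sided p = 2*Phi(z) = 0.952557.
Step 6: alpha = 0.05. fail to reject H0.

W+ = 22, W- = 23, W = min = 22, p = 0.952557, fail to reject H0.


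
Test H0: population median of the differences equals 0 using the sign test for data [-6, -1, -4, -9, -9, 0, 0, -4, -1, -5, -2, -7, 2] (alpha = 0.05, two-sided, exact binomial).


Step 1: Discard zero differences. Original n = 13; n_eff = number of nonzero differences = 11.
Nonzero differences (with sign): -6, -1, -4, -9, -9, -4, -1, -5, -2, -7, +2
Step 2: Count signs: positive = 1, negative = 10.
Step 3: Under H0: P(positive) = 0.5, so the number of positives S ~ Bin(11, 0.5).
Step 4: Two-sided exact p-value = sum of Bin(11,0.5) probabilities at or below the observed probability = 0.011719.
Step 5: alpha = 0.05. reject H0.

n_eff = 11, pos = 1, neg = 10, p = 0.011719, reject H0.


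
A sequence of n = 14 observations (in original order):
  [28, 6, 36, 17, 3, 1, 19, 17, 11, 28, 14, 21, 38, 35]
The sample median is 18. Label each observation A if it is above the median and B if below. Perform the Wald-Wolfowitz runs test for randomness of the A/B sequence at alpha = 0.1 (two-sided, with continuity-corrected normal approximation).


Step 1: Compute median = 18; label A = above, B = below.
Labels in order: ABABBBABBABAAA  (n_A = 7, n_B = 7)
Step 2: Count runs R = 9.
Step 3: Under H0 (random ordering), E[R] = 2*n_A*n_B/(n_A+n_B) + 1 = 2*7*7/14 + 1 = 8.0000.
        Var[R] = 2*n_A*n_B*(2*n_A*n_B - n_A - n_B) / ((n_A+n_B)^2 * (n_A+n_B-1)) = 8232/2548 = 3.2308.
        SD[R] = 1.7974.
Step 4: Continuity-corrected z = (R - 0.5 - E[R]) / SD[R] = (9 - 0.5 - 8.0000) / 1.7974 = 0.2782.
Step 5: Two-sided p-value via normal approximation = 2*(1 - Phi(|z|)) = 0.780879.
Step 6: alpha = 0.1. fail to reject H0.

R = 9, z = 0.2782, p = 0.780879, fail to reject H0.


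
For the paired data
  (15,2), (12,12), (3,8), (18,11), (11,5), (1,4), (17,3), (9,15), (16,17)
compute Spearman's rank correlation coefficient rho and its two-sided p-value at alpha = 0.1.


Step 1: Rank x and y separately (midranks; no ties here).
rank(x): 15->6, 12->5, 3->2, 18->9, 11->4, 1->1, 17->8, 9->3, 16->7
rank(y): 2->1, 12->7, 8->5, 11->6, 5->4, 4->3, 3->2, 15->8, 17->9
Step 2: d_i = R_x(i) - R_y(i); compute d_i^2.
  (6-1)^2=25, (5-7)^2=4, (2-5)^2=9, (9-6)^2=9, (4-4)^2=0, (1-3)^2=4, (8-2)^2=36, (3-8)^2=25, (7-9)^2=4
sum(d^2) = 116.
Step 3: rho = 1 - 6*116 / (9*(9^2 - 1)) = 1 - 696/720 = 0.033333.
Step 4: Under H0, t = rho * sqrt((n-2)/(1-rho^2)) = 0.0882 ~ t(7).
Step 5: Two-sided p-value from the t-distribution with 7 df = 0.932157.
Step 6: alpha = 0.1. fail to reject H0.

rho = 0.0333, p = 0.932157, fail to reject H0 at alpha = 0.1.


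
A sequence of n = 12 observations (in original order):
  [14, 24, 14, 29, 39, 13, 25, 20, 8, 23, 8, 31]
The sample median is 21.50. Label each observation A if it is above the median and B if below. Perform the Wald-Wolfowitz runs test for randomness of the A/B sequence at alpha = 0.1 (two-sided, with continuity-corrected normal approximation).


Step 1: Compute median = 21.50; label A = above, B = below.
Labels in order: BABAABABBABA  (n_A = 6, n_B = 6)
Step 2: Count runs R = 10.
Step 3: Under H0 (random ordering), E[R] = 2*n_A*n_B/(n_A+n_B) + 1 = 2*6*6/12 + 1 = 7.0000.
        Var[R] = 2*n_A*n_B*(2*n_A*n_B - n_A - n_B) / ((n_A+n_B)^2 * (n_A+n_B-1)) = 4320/1584 = 2.7273.
        SD[R] = 1.6514.
Step 4: Continuity-corrected z = (R - 0.5 - E[R]) / SD[R] = (10 - 0.5 - 7.0000) / 1.6514 = 1.5138.
Step 5: Two-sided p-value via normal approximation = 2*(1 - Phi(|z|)) = 0.130070.
Step 6: alpha = 0.1. fail to reject H0.

R = 10, z = 1.5138, p = 0.130070, fail to reject H0.


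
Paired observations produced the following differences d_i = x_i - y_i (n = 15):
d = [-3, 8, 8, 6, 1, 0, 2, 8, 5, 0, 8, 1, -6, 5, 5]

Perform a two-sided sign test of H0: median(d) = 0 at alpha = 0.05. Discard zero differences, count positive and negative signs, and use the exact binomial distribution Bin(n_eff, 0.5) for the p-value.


Step 1: Discard zero differences. Original n = 15; n_eff = number of nonzero differences = 13.
Nonzero differences (with sign): -3, +8, +8, +6, +1, +2, +8, +5, +8, +1, -6, +5, +5
Step 2: Count signs: positive = 11, negative = 2.
Step 3: Under H0: P(positive) = 0.5, so the number of positives S ~ Bin(13, 0.5).
Step 4: Two-sided exact p-value = sum of Bin(13,0.5) probabilities at or below the observed probability = 0.022461.
Step 5: alpha = 0.05. reject H0.

n_eff = 13, pos = 11, neg = 2, p = 0.022461, reject H0.


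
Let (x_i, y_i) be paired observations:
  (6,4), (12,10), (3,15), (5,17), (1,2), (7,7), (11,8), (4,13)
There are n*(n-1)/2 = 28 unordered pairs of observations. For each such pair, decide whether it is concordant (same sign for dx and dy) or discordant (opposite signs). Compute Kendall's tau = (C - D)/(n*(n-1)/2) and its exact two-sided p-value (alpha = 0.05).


Step 1: Enumerate the 28 unordered pairs (i,j) with i<j and classify each by sign(x_j-x_i) * sign(y_j-y_i).
  (1,2):dx=+6,dy=+6->C; (1,3):dx=-3,dy=+11->D; (1,4):dx=-1,dy=+13->D; (1,5):dx=-5,dy=-2->C
  (1,6):dx=+1,dy=+3->C; (1,7):dx=+5,dy=+4->C; (1,8):dx=-2,dy=+9->D; (2,3):dx=-9,dy=+5->D
  (2,4):dx=-7,dy=+7->D; (2,5):dx=-11,dy=-8->C; (2,6):dx=-5,dy=-3->C; (2,7):dx=-1,dy=-2->C
  (2,8):dx=-8,dy=+3->D; (3,4):dx=+2,dy=+2->C; (3,5):dx=-2,dy=-13->C; (3,6):dx=+4,dy=-8->D
  (3,7):dx=+8,dy=-7->D; (3,8):dx=+1,dy=-2->D; (4,5):dx=-4,dy=-15->C; (4,6):dx=+2,dy=-10->D
  (4,7):dx=+6,dy=-9->D; (4,8):dx=-1,dy=-4->C; (5,6):dx=+6,dy=+5->C; (5,7):dx=+10,dy=+6->C
  (5,8):dx=+3,dy=+11->C; (6,7):dx=+4,dy=+1->C; (6,8):dx=-3,dy=+6->D; (7,8):dx=-7,dy=+5->D
Step 2: C = 15, D = 13, total pairs = 28.
Step 3: tau = (C - D)/(n(n-1)/2) = (15 - 13)/28 = 0.071429.
Step 4: Exact two-sided p-value (enumerate n! = 40320 permutations of y under H0): p = 0.904861.
Step 5: alpha = 0.05. fail to reject H0.

tau_b = 0.0714 (C=15, D=13), p = 0.904861, fail to reject H0.


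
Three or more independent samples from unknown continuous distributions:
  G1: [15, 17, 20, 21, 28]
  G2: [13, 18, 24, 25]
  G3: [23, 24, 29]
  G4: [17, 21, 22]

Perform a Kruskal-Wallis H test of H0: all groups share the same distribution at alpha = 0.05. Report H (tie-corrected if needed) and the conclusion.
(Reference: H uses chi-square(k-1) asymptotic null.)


Step 1: Combine all N = 15 observations and assign midranks.
sorted (value, group, rank): (13,G2,1), (15,G1,2), (17,G1,3.5), (17,G4,3.5), (18,G2,5), (20,G1,6), (21,G1,7.5), (21,G4,7.5), (22,G4,9), (23,G3,10), (24,G2,11.5), (24,G3,11.5), (25,G2,13), (28,G1,14), (29,G3,15)
Step 2: Sum ranks within each group.
R_1 = 33 (n_1 = 5)
R_2 = 30.5 (n_2 = 4)
R_3 = 36.5 (n_3 = 3)
R_4 = 20 (n_4 = 3)
Step 3: H = 12/(N(N+1)) * sum(R_i^2/n_i) - 3(N+1)
     = 12/(15*16) * (33^2/5 + 30.5^2/4 + 36.5^2/3 + 20^2/3) - 3*16
     = 0.050000 * 1027.78 - 48
     = 3.388958.
Step 4: Ties present; correction factor C = 1 - 18/(15^3 - 15) = 0.994643. Corrected H = 3.388958 / 0.994643 = 3.407211.
Step 5: Under H0, H ~ chi^2(3); p-value = 0.332997.
Step 6: alpha = 0.05. fail to reject H0.

H = 3.4072, df = 3, p = 0.332997, fail to reject H0.


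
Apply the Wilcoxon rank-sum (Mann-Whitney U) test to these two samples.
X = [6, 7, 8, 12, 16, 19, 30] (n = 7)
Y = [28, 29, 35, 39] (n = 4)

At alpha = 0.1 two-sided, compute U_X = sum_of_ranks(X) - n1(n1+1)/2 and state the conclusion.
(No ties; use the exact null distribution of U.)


Step 1: Combine and sort all 11 observations; assign midranks.
sorted (value, group): (6,X), (7,X), (8,X), (12,X), (16,X), (19,X), (28,Y), (29,Y), (30,X), (35,Y), (39,Y)
ranks: 6->1, 7->2, 8->3, 12->4, 16->5, 19->6, 28->7, 29->8, 30->9, 35->10, 39->11
Step 2: Rank sum for X: R1 = 1 + 2 + 3 + 4 + 5 + 6 + 9 = 30.
Step 3: U_X = R1 - n1(n1+1)/2 = 30 - 7*8/2 = 30 - 28 = 2.
       U_Y = n1*n2 - U_X = 28 - 2 = 26.
Step 4: No ties, so the exact null distribution of U (based on enumerating the C(11,7) = 330 equally likely rank assignments) gives the two-sided p-value.
Step 5: p-value = 0.024242; compare to alpha = 0.1. reject H0.

U_X = 2, p = 0.024242, reject H0 at alpha = 0.1.


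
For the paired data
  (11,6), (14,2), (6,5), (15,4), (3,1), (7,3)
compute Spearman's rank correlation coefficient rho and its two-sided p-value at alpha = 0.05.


Step 1: Rank x and y separately (midranks; no ties here).
rank(x): 11->4, 14->5, 6->2, 15->6, 3->1, 7->3
rank(y): 6->6, 2->2, 5->5, 4->4, 1->1, 3->3
Step 2: d_i = R_x(i) - R_y(i); compute d_i^2.
  (4-6)^2=4, (5-2)^2=9, (2-5)^2=9, (6-4)^2=4, (1-1)^2=0, (3-3)^2=0
sum(d^2) = 26.
Step 3: rho = 1 - 6*26 / (6*(6^2 - 1)) = 1 - 156/210 = 0.257143.
Step 4: Under H0, t = rho * sqrt((n-2)/(1-rho^2)) = 0.5322 ~ t(4).
Step 5: Two-sided p-value from the t-distribution with 4 df = 0.622787.
Step 6: alpha = 0.05. fail to reject H0.

rho = 0.2571, p = 0.622787, fail to reject H0 at alpha = 0.05.


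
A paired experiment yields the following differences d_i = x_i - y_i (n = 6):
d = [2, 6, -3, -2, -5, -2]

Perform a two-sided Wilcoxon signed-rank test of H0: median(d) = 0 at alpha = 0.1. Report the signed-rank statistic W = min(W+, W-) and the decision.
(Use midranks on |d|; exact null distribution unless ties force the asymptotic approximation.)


Step 1: Drop any zero differences (none here) and take |d_i|.
|d| = [2, 6, 3, 2, 5, 2]
Step 2: Midrank |d_i| (ties get averaged ranks).
ranks: |2|->2, |6|->6, |3|->4, |2|->2, |5|->5, |2|->2
Step 3: Attach original signs; sum ranks with positive sign and with negative sign.
W+ = 2 + 6 = 8
W- = 4 + 2 + 5 + 2 = 13
(Check: W+ + W- = 21 should equal n(n+1)/2 = 21.)
Step 4: Test statistic W = min(W+, W-) = 8.
Step 5: Ties in |d|, so use the tie-corrected normal approximation.
        E[W] = n(n+1)/4 = 6*7/4 = 10.5.
        Tie groups: |d|=2 (t=3); sum(t^3 - t) = 24.
        Var[W] = n(n+1)(2n+1)/24 - sum(t^3-t)/48 = 546/24 - 24/48 = 22.25.
        z = (W - E[W]) / sqrt(Var[W]) = (8 - 10.5) / 4.7170 = -0.5300.
        Two-sided p = 2*Phi(z) = 0.596113.
Step 6: alpha = 0.1. fail to reject H0.

W+ = 8, W- = 13, W = min = 8, p = 0.596113, fail to reject H0.


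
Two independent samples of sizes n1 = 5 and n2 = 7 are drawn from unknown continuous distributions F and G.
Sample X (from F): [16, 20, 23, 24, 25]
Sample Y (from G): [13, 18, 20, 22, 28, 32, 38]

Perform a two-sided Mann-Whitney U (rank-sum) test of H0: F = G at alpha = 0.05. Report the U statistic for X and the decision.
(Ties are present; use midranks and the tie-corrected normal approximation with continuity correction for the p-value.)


Step 1: Combine and sort all 12 observations; assign midranks.
sorted (value, group): (13,Y), (16,X), (18,Y), (20,X), (20,Y), (22,Y), (23,X), (24,X), (25,X), (28,Y), (32,Y), (38,Y)
ranks: 13->1, 16->2, 18->3, 20->4.5, 20->4.5, 22->6, 23->7, 24->8, 25->9, 28->10, 32->11, 38->12
Step 2: Rank sum for X: R1 = 2 + 4.5 + 7 + 8 + 9 = 30.5.
Step 3: U_X = R1 - n1(n1+1)/2 = 30.5 - 5*6/2 = 30.5 - 15 = 15.5.
       U_Y = n1*n2 - U_X = 35 - 15.5 = 19.5.
Step 4: Ties are present, so use the tie-corrected normal approximation (with continuity correction) for the p-value.
Step 5: p-value = 0.807210; compare to alpha = 0.05. fail to reject H0.

U_X = 15.5, p = 0.807210, fail to reject H0 at alpha = 0.05.


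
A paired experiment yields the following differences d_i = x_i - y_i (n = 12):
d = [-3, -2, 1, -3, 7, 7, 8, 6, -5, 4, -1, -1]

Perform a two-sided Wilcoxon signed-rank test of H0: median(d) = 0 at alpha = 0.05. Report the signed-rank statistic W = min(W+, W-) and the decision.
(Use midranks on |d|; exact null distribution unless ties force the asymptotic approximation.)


Step 1: Drop any zero differences (none here) and take |d_i|.
|d| = [3, 2, 1, 3, 7, 7, 8, 6, 5, 4, 1, 1]
Step 2: Midrank |d_i| (ties get averaged ranks).
ranks: |3|->5.5, |2|->4, |1|->2, |3|->5.5, |7|->10.5, |7|->10.5, |8|->12, |6|->9, |5|->8, |4|->7, |1|->2, |1|->2
Step 3: Attach original signs; sum ranks with positive sign and with negative sign.
W+ = 2 + 10.5 + 10.5 + 12 + 9 + 7 = 51
W- = 5.5 + 4 + 5.5 + 8 + 2 + 2 = 27
(Check: W+ + W- = 78 should equal n(n+1)/2 = 78.)
Step 4: Test statistic W = min(W+, W-) = 27.
Step 5: Ties in |d|, so use the tie-corrected normal approximation.
        E[W] = n(n+1)/4 = 12*13/4 = 39.
        Tie groups: |d|=1 (t=3), |d|=3 (t=2), |d|=7 (t=2); sum(t^3 - t) = 36.
        Var[W] = n(n+1)(2n+1)/24 - sum(t^3-t)/48 = 3900/24 - 36/48 = 161.75.
        z = (W - E[W]) / sqrt(Var[W]) = (27 - 39) / 12.7181 = -0.9435.
        Two-sided p = 2*Phi(z) = 0.345406.
Step 6: alpha = 0.05. fail to reject H0.

W+ = 51, W- = 27, W = min = 27, p = 0.345406, fail to reject H0.


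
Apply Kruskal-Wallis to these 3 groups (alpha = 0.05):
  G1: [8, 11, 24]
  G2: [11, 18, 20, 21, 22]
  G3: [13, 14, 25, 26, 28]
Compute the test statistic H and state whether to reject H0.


Step 1: Combine all N = 13 observations and assign midranks.
sorted (value, group, rank): (8,G1,1), (11,G1,2.5), (11,G2,2.5), (13,G3,4), (14,G3,5), (18,G2,6), (20,G2,7), (21,G2,8), (22,G2,9), (24,G1,10), (25,G3,11), (26,G3,12), (28,G3,13)
Step 2: Sum ranks within each group.
R_1 = 13.5 (n_1 = 3)
R_2 = 32.5 (n_2 = 5)
R_3 = 45 (n_3 = 5)
Step 3: H = 12/(N(N+1)) * sum(R_i^2/n_i) - 3(N+1)
     = 12/(13*14) * (13.5^2/3 + 32.5^2/5 + 45^2/5) - 3*14
     = 0.065934 * 677 - 42
     = 2.637363.
Step 4: Ties present; correction factor C = 1 - 6/(13^3 - 13) = 0.997253. Corrected H = 2.637363 / 0.997253 = 2.644628.
Step 5: Under H0, H ~ chi^2(2); p-value = 0.266518.
Step 6: alpha = 0.05. fail to reject H0.

H = 2.6446, df = 2, p = 0.266518, fail to reject H0.


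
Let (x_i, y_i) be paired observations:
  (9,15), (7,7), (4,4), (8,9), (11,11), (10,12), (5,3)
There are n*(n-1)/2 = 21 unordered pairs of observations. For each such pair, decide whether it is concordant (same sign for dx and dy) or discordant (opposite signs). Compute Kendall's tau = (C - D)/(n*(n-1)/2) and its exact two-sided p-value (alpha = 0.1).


Step 1: Enumerate the 21 unordered pairs (i,j) with i<j and classify each by sign(x_j-x_i) * sign(y_j-y_i).
  (1,2):dx=-2,dy=-8->C; (1,3):dx=-5,dy=-11->C; (1,4):dx=-1,dy=-6->C; (1,5):dx=+2,dy=-4->D
  (1,6):dx=+1,dy=-3->D; (1,7):dx=-4,dy=-12->C; (2,3):dx=-3,dy=-3->C; (2,4):dx=+1,dy=+2->C
  (2,5):dx=+4,dy=+4->C; (2,6):dx=+3,dy=+5->C; (2,7):dx=-2,dy=-4->C; (3,4):dx=+4,dy=+5->C
  (3,5):dx=+7,dy=+7->C; (3,6):dx=+6,dy=+8->C; (3,7):dx=+1,dy=-1->D; (4,5):dx=+3,dy=+2->C
  (4,6):dx=+2,dy=+3->C; (4,7):dx=-3,dy=-6->C; (5,6):dx=-1,dy=+1->D; (5,7):dx=-6,dy=-8->C
  (6,7):dx=-5,dy=-9->C
Step 2: C = 17, D = 4, total pairs = 21.
Step 3: tau = (C - D)/(n(n-1)/2) = (17 - 4)/21 = 0.619048.
Step 4: Exact two-sided p-value (enumerate n! = 5040 permutations of y under H0): p = 0.069048.
Step 5: alpha = 0.1. reject H0.

tau_b = 0.6190 (C=17, D=4), p = 0.069048, reject H0.


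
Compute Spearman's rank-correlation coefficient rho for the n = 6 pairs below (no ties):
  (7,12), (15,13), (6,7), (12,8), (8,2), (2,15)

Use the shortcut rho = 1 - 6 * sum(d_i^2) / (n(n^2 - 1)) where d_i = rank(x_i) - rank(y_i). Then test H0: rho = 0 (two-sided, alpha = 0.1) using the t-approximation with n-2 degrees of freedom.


Step 1: Rank x and y separately (midranks; no ties here).
rank(x): 7->3, 15->6, 6->2, 12->5, 8->4, 2->1
rank(y): 12->4, 13->5, 7->2, 8->3, 2->1, 15->6
Step 2: d_i = R_x(i) - R_y(i); compute d_i^2.
  (3-4)^2=1, (6-5)^2=1, (2-2)^2=0, (5-3)^2=4, (4-1)^2=9, (1-6)^2=25
sum(d^2) = 40.
Step 3: rho = 1 - 6*40 / (6*(6^2 - 1)) = 1 - 240/210 = -0.142857.
Step 4: Under H0, t = rho * sqrt((n-2)/(1-rho^2)) = -0.2887 ~ t(4).
Step 5: Two-sided p-value from the t-distribution with 4 df = 0.787172.
Step 6: alpha = 0.1. fail to reject H0.

rho = -0.1429, p = 0.787172, fail to reject H0 at alpha = 0.1.


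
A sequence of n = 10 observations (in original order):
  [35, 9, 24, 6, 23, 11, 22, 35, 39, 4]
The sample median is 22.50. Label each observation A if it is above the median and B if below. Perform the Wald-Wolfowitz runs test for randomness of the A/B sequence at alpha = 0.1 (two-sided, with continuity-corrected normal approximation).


Step 1: Compute median = 22.50; label A = above, B = below.
Labels in order: ABABABBAAB  (n_A = 5, n_B = 5)
Step 2: Count runs R = 8.
Step 3: Under H0 (random ordering), E[R] = 2*n_A*n_B/(n_A+n_B) + 1 = 2*5*5/10 + 1 = 6.0000.
        Var[R] = 2*n_A*n_B*(2*n_A*n_B - n_A - n_B) / ((n_A+n_B)^2 * (n_A+n_B-1)) = 2000/900 = 2.2222.
        SD[R] = 1.4907.
Step 4: Continuity-corrected z = (R - 0.5 - E[R]) / SD[R] = (8 - 0.5 - 6.0000) / 1.4907 = 1.0062.
Step 5: Two-sided p-value via normal approximation = 2*(1 - Phi(|z|)) = 0.314305.
Step 6: alpha = 0.1. fail to reject H0.

R = 8, z = 1.0062, p = 0.314305, fail to reject H0.


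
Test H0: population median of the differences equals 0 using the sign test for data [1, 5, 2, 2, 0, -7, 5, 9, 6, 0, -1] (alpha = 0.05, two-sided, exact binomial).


Step 1: Discard zero differences. Original n = 11; n_eff = number of nonzero differences = 9.
Nonzero differences (with sign): +1, +5, +2, +2, -7, +5, +9, +6, -1
Step 2: Count signs: positive = 7, negative = 2.
Step 3: Under H0: P(positive) = 0.5, so the number of positives S ~ Bin(9, 0.5).
Step 4: Two-sided exact p-value = sum of Bin(9,0.5) probabilities at or below the observed probability = 0.179688.
Step 5: alpha = 0.05. fail to reject H0.

n_eff = 9, pos = 7, neg = 2, p = 0.179688, fail to reject H0.


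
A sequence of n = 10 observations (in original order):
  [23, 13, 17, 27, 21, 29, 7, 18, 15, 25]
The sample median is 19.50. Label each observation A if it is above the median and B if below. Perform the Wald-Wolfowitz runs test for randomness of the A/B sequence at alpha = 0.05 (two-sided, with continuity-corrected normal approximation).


Step 1: Compute median = 19.50; label A = above, B = below.
Labels in order: ABBAAABBBA  (n_A = 5, n_B = 5)
Step 2: Count runs R = 5.
Step 3: Under H0 (random ordering), E[R] = 2*n_A*n_B/(n_A+n_B) + 1 = 2*5*5/10 + 1 = 6.0000.
        Var[R] = 2*n_A*n_B*(2*n_A*n_B - n_A - n_B) / ((n_A+n_B)^2 * (n_A+n_B-1)) = 2000/900 = 2.2222.
        SD[R] = 1.4907.
Step 4: Continuity-corrected z = (R + 0.5 - E[R]) / SD[R] = (5 + 0.5 - 6.0000) / 1.4907 = -0.3354.
Step 5: Two-sided p-value via normal approximation = 2*(1 - Phi(|z|)) = 0.737316.
Step 6: alpha = 0.05. fail to reject H0.

R = 5, z = -0.3354, p = 0.737316, fail to reject H0.
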